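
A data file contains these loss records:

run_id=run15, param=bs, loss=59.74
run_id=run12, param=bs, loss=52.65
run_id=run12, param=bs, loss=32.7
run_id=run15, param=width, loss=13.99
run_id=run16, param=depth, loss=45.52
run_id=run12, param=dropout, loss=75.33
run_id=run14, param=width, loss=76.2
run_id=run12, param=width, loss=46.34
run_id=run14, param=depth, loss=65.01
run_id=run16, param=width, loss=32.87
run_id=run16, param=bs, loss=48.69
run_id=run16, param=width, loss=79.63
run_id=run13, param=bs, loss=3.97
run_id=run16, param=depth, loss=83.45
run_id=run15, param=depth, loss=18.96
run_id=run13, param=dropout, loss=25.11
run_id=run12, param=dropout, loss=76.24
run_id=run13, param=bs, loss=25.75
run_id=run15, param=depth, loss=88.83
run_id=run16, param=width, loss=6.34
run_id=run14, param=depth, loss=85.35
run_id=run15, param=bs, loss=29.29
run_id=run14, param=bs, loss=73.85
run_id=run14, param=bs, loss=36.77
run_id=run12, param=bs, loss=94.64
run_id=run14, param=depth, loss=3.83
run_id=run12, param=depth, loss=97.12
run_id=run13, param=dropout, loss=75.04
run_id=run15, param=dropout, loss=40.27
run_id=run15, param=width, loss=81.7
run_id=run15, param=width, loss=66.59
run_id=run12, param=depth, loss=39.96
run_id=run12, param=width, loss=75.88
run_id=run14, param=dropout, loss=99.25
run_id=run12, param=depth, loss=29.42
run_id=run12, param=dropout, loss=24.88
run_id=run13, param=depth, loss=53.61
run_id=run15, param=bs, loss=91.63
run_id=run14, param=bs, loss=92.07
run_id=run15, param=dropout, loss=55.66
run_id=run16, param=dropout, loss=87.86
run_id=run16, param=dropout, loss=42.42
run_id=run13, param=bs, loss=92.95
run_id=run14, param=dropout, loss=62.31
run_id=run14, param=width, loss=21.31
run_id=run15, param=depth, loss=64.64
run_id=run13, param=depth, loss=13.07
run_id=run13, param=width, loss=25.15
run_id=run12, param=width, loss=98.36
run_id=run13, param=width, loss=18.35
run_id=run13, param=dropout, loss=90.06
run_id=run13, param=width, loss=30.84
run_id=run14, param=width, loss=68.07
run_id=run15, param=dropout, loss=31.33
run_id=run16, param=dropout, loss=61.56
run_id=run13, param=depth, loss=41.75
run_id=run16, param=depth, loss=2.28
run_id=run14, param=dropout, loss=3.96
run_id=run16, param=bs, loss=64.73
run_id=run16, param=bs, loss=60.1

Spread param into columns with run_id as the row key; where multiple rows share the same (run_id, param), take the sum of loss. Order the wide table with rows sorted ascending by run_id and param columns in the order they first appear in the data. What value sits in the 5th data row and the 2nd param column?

With rows sorted ascending by run_id, row 5 is run_id=run16. param columns in first-appearance order: bs, width, depth, dropout; column 2 is width.
Long rows with run_id=run16, param=width: 32.87 + 79.63 + 6.34 = 118.84.

118.84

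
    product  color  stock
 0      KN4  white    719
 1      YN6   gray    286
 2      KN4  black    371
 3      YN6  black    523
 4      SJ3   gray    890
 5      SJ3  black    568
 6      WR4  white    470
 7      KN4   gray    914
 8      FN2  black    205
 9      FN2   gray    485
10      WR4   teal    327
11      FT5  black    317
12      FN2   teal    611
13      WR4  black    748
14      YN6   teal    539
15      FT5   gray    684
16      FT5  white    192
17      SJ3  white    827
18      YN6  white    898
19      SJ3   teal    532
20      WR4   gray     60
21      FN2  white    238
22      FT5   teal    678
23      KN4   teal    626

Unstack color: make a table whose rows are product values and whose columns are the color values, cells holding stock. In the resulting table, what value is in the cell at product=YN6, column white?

Wide layout: rows indexed by product, columns are the 4 distinct color values (white, gray, black, teal).
Cell (product=YN6, color=white) draws from the long row where product=YN6 and color=white, which has stock=898.

898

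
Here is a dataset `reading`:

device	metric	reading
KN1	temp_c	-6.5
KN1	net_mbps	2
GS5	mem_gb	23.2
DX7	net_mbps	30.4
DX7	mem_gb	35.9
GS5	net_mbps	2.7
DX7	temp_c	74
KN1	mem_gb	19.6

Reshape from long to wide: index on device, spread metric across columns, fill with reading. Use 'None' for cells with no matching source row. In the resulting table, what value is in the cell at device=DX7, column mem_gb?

35.9

The long row with device=DX7, metric=mem_gb has reading=35.9.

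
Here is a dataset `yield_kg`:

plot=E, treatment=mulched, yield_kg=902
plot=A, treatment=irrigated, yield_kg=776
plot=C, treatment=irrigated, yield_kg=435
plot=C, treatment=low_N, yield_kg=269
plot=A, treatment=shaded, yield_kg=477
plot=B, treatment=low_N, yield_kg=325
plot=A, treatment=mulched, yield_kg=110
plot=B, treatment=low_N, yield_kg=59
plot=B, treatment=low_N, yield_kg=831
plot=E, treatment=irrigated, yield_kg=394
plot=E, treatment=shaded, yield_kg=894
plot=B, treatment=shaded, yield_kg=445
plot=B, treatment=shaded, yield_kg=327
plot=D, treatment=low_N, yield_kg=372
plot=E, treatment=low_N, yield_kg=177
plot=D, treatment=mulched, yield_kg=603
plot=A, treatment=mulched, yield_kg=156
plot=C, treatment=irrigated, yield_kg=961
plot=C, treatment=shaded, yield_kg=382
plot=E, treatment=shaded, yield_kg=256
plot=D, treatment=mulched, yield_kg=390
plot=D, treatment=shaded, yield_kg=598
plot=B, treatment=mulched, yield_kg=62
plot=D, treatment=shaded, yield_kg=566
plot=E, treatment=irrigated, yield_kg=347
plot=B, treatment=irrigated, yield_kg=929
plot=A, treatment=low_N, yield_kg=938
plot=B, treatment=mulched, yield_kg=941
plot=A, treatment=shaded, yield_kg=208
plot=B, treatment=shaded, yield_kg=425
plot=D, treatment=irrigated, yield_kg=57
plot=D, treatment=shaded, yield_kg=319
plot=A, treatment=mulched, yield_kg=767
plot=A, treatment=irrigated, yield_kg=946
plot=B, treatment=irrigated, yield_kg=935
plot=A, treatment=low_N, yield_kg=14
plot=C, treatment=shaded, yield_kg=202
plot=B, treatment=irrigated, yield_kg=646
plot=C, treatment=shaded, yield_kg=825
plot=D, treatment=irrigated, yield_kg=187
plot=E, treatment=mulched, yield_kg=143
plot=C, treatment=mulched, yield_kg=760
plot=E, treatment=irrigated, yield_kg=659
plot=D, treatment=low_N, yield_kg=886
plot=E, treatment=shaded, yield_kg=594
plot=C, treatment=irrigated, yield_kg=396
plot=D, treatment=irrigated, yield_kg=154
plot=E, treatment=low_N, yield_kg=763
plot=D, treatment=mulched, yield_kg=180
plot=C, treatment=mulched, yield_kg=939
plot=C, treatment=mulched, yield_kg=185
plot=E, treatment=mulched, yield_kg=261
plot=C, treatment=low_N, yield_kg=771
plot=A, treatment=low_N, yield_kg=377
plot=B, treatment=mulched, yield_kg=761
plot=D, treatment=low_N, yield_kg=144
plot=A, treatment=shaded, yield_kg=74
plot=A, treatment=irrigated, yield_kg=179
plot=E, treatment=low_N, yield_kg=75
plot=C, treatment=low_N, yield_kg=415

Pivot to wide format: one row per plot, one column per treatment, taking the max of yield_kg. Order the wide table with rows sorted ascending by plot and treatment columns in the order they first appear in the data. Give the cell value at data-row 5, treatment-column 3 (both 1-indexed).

763

With rows sorted ascending by plot, row 5 is plot=E. treatment columns in first-appearance order: mulched, irrigated, low_N, shaded; column 3 is low_N.
Long rows with plot=E, treatment=low_N: max(177, 763, 75) = 763.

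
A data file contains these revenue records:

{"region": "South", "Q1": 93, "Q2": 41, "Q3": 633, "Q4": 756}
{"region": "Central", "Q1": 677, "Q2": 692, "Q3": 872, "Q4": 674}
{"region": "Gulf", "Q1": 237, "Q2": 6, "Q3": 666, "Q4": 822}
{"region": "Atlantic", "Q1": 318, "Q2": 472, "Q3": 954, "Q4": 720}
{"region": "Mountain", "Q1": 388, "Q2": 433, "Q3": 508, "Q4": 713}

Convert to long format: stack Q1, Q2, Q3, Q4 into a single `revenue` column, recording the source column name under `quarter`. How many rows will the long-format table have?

20

5 region values × 4 melted columns = 20 rows.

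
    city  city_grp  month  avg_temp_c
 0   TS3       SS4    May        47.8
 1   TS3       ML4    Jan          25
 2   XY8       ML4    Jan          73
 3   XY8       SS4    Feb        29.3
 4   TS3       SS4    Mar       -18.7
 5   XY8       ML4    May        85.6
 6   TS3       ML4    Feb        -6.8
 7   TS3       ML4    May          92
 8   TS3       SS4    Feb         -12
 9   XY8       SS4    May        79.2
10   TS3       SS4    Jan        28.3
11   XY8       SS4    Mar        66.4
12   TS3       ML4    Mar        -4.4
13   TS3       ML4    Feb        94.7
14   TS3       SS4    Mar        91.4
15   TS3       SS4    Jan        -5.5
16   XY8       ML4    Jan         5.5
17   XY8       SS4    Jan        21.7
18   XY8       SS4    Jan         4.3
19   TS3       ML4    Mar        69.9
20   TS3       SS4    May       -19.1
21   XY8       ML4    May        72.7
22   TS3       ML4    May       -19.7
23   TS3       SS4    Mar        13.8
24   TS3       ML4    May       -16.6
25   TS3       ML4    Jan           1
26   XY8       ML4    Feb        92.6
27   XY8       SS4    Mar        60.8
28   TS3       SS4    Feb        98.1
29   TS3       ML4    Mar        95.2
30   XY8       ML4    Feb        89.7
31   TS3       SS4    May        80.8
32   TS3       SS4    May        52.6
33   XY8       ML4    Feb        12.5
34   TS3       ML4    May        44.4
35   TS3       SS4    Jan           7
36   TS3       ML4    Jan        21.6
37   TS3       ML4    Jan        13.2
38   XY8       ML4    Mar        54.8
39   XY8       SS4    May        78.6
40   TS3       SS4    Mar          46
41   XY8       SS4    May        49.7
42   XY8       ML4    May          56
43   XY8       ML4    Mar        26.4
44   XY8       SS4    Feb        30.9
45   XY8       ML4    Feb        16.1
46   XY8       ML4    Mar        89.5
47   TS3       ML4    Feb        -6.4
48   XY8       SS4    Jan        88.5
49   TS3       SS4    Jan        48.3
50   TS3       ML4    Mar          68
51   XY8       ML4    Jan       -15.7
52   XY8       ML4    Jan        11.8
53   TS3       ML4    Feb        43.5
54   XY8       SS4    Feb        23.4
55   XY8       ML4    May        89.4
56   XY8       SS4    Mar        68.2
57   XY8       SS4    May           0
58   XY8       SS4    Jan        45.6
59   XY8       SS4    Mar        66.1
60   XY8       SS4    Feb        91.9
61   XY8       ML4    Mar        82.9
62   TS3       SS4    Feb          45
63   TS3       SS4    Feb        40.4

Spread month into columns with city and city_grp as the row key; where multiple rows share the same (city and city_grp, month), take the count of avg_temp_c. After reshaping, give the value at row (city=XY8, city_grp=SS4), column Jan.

4

Rows with city=XY8, city_grp=SS4 and month=Jan: avg_temp_c values are 21.7, 4.3, 88.5, 45.6.
4 rows match — count = 4.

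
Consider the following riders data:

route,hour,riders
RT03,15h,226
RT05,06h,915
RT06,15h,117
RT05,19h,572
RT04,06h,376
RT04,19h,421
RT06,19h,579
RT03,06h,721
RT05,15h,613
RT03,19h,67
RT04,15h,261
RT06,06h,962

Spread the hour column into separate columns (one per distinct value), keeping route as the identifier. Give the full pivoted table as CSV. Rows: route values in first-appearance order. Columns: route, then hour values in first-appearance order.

Columns: route plus the 3 distinct hour values (15h, 06h, 19h).
For example, row RT03 column 15h takes riders=226 from the long row (RT03, 15h).

route,15h,06h,19h
RT03,226,721,67
RT05,613,915,572
RT06,117,962,579
RT04,261,376,421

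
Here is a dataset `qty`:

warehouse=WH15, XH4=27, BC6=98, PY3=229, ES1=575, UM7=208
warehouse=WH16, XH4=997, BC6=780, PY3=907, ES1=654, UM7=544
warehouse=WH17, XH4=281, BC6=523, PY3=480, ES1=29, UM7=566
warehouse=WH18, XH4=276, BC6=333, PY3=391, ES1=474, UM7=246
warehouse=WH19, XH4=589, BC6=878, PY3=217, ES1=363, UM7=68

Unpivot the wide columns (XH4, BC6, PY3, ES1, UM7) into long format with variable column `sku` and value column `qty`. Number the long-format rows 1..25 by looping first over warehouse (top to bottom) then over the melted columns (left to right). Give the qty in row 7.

780

25 rows total (5 × 5). Row 7: index ⌊(7-1)/5⌋ = 1 into warehouse → WH16; (7-1) mod 5 = 1 into the melted columns → BC6.
So row 7 is (WH16, BC6, 780); qty = 780.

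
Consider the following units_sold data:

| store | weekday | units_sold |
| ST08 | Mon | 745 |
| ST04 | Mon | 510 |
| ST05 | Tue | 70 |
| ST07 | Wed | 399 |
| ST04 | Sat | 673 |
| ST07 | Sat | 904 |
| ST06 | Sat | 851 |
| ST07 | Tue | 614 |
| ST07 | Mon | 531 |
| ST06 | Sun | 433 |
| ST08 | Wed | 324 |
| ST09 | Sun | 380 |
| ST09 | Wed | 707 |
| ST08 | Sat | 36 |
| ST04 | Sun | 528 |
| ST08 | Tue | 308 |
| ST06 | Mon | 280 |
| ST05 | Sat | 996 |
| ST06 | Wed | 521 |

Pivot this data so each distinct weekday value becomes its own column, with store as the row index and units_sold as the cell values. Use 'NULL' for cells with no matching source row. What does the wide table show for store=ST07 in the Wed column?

The long row with store=ST07, weekday=Wed has units_sold=399.

399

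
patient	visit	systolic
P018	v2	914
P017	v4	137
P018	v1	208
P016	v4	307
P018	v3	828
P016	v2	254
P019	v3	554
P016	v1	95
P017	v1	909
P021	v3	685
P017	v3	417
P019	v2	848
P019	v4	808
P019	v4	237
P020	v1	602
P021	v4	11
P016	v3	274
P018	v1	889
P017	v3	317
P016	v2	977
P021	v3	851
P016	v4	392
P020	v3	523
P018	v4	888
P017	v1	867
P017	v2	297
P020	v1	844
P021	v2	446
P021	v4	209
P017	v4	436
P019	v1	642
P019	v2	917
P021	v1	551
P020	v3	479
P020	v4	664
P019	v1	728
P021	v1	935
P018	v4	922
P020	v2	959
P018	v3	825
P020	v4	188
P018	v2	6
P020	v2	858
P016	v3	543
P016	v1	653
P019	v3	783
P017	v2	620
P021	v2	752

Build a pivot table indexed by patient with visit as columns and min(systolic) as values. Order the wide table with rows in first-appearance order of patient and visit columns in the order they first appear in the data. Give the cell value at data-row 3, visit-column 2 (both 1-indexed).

With rows in first-appearance order of patient, row 3 is patient=P016. visit columns in first-appearance order: v2, v4, v1, v3; column 2 is v4.
Long rows with patient=P016, visit=v4: min(307, 392) = 307.

307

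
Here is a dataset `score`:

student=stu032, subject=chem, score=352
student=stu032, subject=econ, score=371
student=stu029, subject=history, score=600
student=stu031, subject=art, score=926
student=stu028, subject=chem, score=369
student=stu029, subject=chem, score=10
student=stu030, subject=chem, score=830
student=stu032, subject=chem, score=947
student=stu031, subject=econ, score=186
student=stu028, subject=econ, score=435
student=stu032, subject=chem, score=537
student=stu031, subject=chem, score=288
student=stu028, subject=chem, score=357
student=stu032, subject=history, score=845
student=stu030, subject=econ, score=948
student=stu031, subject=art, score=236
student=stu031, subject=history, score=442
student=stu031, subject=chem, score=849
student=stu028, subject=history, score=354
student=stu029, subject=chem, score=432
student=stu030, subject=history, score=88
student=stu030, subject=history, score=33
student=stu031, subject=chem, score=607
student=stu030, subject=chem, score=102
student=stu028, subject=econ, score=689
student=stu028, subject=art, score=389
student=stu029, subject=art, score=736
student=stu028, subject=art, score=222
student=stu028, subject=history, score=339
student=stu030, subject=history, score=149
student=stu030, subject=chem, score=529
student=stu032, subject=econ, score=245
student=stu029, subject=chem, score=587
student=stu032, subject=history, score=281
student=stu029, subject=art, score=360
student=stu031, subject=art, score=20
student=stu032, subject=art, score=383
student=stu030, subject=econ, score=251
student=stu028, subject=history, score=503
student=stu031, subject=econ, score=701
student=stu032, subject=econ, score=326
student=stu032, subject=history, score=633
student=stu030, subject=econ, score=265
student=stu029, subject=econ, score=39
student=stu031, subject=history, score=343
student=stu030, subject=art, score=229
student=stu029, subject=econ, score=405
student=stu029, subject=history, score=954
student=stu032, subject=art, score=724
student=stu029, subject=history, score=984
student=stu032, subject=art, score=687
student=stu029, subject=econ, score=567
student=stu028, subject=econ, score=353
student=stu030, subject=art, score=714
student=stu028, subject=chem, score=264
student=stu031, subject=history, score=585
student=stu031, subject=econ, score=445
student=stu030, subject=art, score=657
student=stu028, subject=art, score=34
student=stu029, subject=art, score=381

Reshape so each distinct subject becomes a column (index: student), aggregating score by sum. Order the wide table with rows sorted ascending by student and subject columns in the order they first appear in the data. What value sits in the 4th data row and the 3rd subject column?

1370

With rows sorted ascending by student, row 4 is student=stu031. subject columns in first-appearance order: chem, econ, history, art; column 3 is history.
Long rows with student=stu031, subject=history: 442 + 343 + 585 = 1370.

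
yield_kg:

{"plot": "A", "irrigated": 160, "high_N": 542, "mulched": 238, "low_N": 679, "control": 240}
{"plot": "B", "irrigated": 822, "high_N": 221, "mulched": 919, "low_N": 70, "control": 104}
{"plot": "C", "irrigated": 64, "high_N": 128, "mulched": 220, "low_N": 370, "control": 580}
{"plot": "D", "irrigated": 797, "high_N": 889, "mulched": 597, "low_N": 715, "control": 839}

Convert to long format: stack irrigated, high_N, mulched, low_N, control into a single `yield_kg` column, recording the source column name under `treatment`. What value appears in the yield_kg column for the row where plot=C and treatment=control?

Unpivoting turns each (plot, wide-column) pair into one long row.
The wide cell at row C, column control holds 580, so the long row (C, control) has yield_kg=580.

580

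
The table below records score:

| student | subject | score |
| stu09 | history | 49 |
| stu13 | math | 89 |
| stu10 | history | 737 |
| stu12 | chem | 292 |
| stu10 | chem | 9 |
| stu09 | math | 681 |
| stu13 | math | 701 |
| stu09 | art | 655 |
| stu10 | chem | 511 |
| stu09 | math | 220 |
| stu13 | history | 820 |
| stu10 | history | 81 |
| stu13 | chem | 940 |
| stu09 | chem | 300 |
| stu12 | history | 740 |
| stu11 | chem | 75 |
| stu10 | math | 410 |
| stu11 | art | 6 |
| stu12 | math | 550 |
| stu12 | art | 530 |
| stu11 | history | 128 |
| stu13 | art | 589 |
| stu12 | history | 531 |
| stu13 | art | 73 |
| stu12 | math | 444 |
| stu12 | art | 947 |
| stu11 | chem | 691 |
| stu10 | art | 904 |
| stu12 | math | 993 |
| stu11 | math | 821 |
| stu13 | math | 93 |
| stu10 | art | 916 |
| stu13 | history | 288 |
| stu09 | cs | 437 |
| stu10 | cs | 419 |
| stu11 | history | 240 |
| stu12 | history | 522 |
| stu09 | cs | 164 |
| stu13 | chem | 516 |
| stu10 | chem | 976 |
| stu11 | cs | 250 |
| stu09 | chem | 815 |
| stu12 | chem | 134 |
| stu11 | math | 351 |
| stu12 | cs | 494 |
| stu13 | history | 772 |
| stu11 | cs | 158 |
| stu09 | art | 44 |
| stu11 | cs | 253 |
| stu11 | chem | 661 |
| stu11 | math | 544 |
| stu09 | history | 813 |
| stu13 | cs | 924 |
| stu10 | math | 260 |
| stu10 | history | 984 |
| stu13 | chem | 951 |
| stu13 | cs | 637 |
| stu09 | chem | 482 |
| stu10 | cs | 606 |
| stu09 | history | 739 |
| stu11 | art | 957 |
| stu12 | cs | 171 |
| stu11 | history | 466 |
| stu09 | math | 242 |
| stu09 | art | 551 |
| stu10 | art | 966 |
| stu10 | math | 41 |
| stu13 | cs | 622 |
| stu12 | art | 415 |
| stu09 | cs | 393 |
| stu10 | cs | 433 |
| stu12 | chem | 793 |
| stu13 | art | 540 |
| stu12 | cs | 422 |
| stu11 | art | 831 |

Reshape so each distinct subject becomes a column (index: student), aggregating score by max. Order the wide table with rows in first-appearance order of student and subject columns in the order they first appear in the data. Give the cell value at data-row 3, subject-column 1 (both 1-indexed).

With rows in first-appearance order of student, row 3 is student=stu10. subject columns in first-appearance order: history, math, chem, art, cs; column 1 is history.
Long rows with student=stu10, subject=history: max(737, 81, 984) = 984.

984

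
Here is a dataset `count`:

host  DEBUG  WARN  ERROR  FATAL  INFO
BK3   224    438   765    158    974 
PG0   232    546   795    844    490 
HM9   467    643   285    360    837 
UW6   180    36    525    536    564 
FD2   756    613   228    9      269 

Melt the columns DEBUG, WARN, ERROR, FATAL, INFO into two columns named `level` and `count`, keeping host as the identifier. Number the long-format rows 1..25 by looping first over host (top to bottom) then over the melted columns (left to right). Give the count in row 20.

25 rows total (5 × 5). Row 20: index ⌊(20-1)/5⌋ = 3 into host → UW6; (20-1) mod 5 = 4 into the melted columns → INFO.
So row 20 is (UW6, INFO, 564); count = 564.

564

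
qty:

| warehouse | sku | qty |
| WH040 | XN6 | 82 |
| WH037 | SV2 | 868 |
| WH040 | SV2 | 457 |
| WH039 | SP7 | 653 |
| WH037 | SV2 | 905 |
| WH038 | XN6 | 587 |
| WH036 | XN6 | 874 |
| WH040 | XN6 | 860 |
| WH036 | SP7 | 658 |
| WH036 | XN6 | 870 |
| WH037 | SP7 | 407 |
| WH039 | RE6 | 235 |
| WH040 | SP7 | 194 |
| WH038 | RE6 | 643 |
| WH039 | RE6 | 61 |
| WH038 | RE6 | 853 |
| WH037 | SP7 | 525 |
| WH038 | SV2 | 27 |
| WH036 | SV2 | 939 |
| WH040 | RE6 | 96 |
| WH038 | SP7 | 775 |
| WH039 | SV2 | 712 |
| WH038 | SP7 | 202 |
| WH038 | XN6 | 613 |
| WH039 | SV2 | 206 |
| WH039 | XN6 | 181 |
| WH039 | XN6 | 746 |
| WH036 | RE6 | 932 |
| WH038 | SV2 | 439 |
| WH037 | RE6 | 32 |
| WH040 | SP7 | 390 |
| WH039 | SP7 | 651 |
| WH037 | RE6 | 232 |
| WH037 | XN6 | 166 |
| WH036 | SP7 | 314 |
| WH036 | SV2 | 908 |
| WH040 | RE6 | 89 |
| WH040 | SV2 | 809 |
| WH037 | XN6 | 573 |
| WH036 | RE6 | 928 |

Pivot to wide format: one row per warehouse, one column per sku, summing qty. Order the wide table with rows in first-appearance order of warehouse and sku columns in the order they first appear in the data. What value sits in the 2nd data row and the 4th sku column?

With rows in first-appearance order of warehouse, row 2 is warehouse=WH037. sku columns in first-appearance order: XN6, SV2, SP7, RE6; column 4 is RE6.
Long rows with warehouse=WH037, sku=RE6: 32 + 232 = 264.

264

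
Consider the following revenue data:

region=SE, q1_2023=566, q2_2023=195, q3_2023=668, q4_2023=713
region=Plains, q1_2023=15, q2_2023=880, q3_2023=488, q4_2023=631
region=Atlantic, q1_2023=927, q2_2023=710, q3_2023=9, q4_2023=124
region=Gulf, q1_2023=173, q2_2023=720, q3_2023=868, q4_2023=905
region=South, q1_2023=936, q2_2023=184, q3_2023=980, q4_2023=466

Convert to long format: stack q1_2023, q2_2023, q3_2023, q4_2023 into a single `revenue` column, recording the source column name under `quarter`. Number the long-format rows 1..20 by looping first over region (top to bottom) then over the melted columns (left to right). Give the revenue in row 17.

936

20 rows total (5 × 4). Row 17: index ⌊(17-1)/4⌋ = 4 into region → South; (17-1) mod 4 = 0 into the melted columns → q1_2023.
So row 17 is (South, q1_2023, 936); revenue = 936.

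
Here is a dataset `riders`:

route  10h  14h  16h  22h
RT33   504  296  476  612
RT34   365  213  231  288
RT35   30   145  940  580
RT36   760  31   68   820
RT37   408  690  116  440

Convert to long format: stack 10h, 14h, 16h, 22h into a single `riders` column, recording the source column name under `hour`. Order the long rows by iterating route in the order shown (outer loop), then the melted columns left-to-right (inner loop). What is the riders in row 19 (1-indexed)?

116

20 rows total (5 × 4). Row 19: index ⌊(19-1)/4⌋ = 4 into route → RT37; (19-1) mod 4 = 2 into the melted columns → 16h.
So row 19 is (RT37, 16h, 116); riders = 116.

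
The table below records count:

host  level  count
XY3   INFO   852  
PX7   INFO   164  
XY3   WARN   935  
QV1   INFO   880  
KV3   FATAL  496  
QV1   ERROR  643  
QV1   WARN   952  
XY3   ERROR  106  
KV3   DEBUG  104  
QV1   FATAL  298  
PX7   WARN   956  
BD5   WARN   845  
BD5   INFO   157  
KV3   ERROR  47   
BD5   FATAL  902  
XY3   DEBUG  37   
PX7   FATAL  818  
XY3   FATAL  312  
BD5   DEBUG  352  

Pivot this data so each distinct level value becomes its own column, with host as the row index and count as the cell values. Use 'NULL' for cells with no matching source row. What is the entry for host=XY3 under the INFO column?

The long row with host=XY3, level=INFO has count=852.

852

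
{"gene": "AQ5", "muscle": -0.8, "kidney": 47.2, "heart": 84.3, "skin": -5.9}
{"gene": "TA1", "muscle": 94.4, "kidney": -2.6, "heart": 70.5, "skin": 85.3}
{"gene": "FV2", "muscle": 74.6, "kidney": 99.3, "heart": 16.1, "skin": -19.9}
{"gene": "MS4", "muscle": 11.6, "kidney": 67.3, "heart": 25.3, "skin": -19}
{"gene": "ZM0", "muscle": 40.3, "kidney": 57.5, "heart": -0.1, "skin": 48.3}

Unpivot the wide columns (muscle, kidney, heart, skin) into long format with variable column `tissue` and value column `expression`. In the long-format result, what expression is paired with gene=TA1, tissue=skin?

Unpivoting turns each (gene, wide-column) pair into one long row.
The wide cell at row TA1, column skin holds 85.3, so the long row (TA1, skin) has expression=85.3.

85.3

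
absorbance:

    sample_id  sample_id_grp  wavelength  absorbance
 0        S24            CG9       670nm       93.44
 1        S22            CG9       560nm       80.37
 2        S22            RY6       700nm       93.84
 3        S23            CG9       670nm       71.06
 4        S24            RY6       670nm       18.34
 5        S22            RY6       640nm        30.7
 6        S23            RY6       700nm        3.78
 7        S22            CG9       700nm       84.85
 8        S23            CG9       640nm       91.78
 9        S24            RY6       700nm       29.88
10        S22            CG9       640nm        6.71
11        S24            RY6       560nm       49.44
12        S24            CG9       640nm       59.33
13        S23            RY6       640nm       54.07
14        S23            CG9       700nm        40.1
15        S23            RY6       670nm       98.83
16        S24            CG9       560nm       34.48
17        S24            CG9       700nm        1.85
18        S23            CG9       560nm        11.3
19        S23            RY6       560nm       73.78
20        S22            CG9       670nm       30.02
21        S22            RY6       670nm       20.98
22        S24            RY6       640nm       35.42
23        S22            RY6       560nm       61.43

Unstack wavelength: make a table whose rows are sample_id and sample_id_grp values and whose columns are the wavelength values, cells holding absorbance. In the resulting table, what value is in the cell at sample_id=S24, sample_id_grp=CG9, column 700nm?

Wide layout: rows indexed by sample_id and sample_id_grp, columns are the 4 distinct wavelength values (670nm, 560nm, 700nm, 640nm).
Cell (sample_id=S24, sample_id_grp=CG9, wavelength=700nm) draws from the long row where sample_id=S24, sample_id_grp=CG9 and wavelength=700nm, which has absorbance=1.85.

1.85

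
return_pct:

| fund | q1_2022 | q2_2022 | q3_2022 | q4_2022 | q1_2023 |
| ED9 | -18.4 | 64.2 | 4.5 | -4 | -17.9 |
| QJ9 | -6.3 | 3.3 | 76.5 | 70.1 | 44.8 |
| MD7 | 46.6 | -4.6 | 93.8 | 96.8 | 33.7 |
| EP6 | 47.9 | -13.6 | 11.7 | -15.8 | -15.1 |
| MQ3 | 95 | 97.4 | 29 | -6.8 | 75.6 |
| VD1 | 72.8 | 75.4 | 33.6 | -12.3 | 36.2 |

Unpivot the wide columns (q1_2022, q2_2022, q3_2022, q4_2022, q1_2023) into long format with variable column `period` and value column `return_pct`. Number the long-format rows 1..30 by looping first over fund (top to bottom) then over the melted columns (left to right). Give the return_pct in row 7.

30 rows total (6 × 5). Row 7: index ⌊(7-1)/5⌋ = 1 into fund → QJ9; (7-1) mod 5 = 1 into the melted columns → q2_2022.
So row 7 is (QJ9, q2_2022, 3.3); return_pct = 3.3.

3.3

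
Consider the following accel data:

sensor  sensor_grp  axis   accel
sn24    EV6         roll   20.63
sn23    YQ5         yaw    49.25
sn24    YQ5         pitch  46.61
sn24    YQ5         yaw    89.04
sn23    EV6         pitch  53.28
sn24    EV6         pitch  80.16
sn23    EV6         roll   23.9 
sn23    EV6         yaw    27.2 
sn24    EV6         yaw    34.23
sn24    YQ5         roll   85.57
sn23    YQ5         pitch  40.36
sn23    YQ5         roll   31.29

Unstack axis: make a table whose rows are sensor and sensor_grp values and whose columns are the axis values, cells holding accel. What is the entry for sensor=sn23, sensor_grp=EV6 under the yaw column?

27.2

Wide layout: rows indexed by sensor and sensor_grp, columns are the 3 distinct axis values (roll, yaw, pitch).
Cell (sensor=sn23, sensor_grp=EV6, axis=yaw) draws from the long row where sensor=sn23, sensor_grp=EV6 and axis=yaw, which has accel=27.2.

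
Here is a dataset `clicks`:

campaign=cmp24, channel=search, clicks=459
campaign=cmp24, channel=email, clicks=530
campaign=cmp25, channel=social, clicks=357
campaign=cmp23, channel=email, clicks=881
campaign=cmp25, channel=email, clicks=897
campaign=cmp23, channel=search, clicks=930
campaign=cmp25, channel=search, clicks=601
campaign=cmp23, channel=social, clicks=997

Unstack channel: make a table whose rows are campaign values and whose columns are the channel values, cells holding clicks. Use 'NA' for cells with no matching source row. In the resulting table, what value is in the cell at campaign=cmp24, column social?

NA

No long-format row has campaign=cmp24 and channel=social, so the cell is NA.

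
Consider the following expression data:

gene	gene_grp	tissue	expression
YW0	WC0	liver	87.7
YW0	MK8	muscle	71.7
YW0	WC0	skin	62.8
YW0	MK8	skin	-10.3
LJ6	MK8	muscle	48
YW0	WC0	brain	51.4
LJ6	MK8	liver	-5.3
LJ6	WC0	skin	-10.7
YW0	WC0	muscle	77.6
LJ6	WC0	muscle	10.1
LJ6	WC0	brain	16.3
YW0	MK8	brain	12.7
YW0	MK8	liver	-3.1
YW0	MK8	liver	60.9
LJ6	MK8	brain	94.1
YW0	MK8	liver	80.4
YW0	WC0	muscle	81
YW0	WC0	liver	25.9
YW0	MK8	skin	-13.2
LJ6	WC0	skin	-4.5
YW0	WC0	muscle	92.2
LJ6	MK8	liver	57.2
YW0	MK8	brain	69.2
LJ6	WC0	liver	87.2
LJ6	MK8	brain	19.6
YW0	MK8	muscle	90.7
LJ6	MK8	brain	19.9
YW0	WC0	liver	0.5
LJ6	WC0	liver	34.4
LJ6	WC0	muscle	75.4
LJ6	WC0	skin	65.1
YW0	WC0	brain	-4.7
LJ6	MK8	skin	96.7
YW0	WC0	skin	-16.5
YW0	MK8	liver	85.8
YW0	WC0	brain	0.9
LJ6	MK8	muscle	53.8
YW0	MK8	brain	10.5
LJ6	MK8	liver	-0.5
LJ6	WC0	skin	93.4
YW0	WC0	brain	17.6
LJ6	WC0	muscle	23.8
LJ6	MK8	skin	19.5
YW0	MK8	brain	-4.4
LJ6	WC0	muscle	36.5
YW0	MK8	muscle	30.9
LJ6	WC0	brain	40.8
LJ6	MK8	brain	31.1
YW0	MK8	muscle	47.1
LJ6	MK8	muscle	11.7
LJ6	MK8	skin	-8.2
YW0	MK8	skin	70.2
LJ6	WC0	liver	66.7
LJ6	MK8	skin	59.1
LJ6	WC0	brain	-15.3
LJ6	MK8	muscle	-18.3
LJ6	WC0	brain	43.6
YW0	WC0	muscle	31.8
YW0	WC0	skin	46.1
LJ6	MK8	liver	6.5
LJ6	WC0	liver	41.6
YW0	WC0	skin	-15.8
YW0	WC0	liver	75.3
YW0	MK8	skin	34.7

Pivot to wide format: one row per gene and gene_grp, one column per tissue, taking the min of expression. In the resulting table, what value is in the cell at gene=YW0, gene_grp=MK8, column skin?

Rows with gene=YW0, gene_grp=MK8 and tissue=skin: expression values are -10.3, -13.2, 70.2, 34.7.
min(-10.3, -13.2, 70.2, 34.7) = -13.2.

-13.2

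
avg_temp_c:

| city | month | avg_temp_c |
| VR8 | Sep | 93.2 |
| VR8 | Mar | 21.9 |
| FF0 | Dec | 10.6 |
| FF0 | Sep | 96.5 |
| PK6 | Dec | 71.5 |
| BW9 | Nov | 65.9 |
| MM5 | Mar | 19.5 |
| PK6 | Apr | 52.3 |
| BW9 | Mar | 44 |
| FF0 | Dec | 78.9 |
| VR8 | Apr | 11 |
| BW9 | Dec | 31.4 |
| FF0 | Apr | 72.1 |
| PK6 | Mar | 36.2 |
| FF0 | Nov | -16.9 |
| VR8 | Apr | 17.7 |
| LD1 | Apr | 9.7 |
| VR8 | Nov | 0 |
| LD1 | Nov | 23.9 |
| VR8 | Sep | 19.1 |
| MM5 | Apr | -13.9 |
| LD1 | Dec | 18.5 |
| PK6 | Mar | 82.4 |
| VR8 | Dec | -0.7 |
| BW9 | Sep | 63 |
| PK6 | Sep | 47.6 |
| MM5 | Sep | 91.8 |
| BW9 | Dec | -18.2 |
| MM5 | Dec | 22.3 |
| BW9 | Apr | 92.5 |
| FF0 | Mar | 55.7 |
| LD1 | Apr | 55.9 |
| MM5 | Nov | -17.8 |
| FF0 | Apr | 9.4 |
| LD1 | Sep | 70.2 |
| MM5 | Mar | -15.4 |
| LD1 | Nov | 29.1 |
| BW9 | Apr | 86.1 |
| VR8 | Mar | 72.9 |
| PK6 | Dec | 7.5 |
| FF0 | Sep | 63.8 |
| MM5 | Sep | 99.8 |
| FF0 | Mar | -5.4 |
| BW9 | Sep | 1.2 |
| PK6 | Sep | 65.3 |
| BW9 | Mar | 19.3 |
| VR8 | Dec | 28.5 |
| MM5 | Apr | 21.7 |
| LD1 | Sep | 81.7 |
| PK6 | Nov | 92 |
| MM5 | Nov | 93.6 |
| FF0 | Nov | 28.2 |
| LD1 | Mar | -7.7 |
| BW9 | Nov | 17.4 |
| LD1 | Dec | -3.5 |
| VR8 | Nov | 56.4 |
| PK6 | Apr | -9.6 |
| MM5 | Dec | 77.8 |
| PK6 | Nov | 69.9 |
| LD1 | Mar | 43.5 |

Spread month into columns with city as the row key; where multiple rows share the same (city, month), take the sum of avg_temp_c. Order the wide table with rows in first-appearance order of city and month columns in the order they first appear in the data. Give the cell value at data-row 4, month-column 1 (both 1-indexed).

With rows in first-appearance order of city, row 4 is city=BW9. month columns in first-appearance order: Sep, Mar, Dec, Nov, Apr; column 1 is Sep.
Long rows with city=BW9, month=Sep: 63 + 1.2 = 64.2.

64.2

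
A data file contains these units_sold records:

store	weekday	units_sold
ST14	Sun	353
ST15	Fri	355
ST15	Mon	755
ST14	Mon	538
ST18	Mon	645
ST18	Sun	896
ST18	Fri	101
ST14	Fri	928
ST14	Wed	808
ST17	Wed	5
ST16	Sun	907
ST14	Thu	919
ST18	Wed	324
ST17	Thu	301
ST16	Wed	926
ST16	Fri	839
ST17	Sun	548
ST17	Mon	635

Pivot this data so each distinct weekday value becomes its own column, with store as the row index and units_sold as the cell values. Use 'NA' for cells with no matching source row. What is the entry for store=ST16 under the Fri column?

The long row with store=ST16, weekday=Fri has units_sold=839.

839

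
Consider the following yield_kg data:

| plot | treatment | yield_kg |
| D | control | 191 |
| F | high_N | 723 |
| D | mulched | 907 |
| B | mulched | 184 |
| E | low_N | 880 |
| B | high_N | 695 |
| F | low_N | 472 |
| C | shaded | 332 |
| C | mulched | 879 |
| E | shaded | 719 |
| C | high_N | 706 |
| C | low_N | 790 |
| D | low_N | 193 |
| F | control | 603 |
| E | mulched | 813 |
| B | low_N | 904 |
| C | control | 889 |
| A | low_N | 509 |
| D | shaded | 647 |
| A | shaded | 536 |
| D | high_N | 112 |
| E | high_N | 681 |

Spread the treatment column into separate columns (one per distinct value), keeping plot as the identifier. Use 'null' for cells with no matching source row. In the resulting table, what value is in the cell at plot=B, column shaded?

No long-format row has plot=B and treatment=shaded, so the cell is null.

null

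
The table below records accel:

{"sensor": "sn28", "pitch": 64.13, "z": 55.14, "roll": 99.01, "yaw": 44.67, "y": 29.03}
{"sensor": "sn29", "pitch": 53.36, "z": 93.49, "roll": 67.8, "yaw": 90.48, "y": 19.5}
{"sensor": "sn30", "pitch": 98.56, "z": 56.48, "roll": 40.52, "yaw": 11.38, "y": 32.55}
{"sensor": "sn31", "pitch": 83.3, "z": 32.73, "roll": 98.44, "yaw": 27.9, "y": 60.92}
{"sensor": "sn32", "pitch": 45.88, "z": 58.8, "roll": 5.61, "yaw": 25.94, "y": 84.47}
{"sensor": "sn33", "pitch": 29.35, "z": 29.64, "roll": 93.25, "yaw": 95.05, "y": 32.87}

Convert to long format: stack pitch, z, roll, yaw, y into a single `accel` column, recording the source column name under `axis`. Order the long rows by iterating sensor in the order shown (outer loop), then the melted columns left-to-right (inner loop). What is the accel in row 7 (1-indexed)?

30 rows total (6 × 5). Row 7: index ⌊(7-1)/5⌋ = 1 into sensor → sn29; (7-1) mod 5 = 1 into the melted columns → z.
So row 7 is (sn29, z, 93.49); accel = 93.49.

93.49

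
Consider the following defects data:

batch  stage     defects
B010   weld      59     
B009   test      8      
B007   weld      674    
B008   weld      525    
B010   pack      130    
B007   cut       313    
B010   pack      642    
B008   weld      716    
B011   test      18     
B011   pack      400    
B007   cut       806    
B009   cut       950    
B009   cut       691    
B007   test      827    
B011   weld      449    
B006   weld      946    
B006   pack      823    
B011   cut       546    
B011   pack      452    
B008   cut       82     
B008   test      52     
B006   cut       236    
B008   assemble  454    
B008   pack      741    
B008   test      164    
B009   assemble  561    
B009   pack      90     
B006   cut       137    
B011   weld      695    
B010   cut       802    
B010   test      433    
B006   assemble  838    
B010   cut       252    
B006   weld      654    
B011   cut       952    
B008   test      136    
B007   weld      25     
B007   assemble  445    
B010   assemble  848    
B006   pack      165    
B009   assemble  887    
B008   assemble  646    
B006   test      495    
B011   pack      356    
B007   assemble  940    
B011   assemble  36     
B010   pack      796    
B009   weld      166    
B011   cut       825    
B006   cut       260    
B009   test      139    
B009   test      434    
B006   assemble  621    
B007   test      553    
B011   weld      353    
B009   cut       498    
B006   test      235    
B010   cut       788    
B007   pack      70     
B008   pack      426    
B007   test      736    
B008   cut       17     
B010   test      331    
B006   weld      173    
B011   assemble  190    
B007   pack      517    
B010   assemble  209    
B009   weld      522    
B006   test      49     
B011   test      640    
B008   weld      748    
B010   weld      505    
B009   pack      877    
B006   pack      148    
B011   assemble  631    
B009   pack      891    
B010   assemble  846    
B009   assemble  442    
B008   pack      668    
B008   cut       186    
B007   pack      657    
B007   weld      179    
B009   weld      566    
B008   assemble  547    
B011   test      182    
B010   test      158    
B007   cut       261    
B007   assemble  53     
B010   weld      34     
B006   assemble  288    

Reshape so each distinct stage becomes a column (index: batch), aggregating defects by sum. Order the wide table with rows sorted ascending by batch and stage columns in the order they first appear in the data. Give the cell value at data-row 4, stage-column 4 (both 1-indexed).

2139

With rows sorted ascending by batch, row 4 is batch=B009. stage columns in first-appearance order: weld, test, pack, cut, assemble; column 4 is cut.
Long rows with batch=B009, stage=cut: 950 + 691 + 498 = 2139.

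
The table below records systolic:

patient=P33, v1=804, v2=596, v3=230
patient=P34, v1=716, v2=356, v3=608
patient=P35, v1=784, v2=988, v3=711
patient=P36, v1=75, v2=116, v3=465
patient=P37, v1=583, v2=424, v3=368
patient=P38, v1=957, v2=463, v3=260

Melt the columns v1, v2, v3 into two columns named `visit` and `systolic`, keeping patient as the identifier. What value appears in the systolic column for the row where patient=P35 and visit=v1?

784

Unpivoting turns each (patient, wide-column) pair into one long row.
The wide cell at row P35, column v1 holds 784, so the long row (P35, v1) has systolic=784.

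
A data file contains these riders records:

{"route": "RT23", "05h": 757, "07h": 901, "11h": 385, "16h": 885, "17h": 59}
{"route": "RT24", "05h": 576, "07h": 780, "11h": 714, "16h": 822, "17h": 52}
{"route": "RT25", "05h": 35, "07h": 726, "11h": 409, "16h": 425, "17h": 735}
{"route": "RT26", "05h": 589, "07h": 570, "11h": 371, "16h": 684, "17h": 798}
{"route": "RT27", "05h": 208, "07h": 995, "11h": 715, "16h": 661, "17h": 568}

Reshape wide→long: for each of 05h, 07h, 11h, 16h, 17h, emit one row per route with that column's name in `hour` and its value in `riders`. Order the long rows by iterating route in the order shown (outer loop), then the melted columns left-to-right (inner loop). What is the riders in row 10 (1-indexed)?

52

25 rows total (5 × 5). Row 10: index ⌊(10-1)/5⌋ = 1 into route → RT24; (10-1) mod 5 = 4 into the melted columns → 17h.
So row 10 is (RT24, 17h, 52); riders = 52.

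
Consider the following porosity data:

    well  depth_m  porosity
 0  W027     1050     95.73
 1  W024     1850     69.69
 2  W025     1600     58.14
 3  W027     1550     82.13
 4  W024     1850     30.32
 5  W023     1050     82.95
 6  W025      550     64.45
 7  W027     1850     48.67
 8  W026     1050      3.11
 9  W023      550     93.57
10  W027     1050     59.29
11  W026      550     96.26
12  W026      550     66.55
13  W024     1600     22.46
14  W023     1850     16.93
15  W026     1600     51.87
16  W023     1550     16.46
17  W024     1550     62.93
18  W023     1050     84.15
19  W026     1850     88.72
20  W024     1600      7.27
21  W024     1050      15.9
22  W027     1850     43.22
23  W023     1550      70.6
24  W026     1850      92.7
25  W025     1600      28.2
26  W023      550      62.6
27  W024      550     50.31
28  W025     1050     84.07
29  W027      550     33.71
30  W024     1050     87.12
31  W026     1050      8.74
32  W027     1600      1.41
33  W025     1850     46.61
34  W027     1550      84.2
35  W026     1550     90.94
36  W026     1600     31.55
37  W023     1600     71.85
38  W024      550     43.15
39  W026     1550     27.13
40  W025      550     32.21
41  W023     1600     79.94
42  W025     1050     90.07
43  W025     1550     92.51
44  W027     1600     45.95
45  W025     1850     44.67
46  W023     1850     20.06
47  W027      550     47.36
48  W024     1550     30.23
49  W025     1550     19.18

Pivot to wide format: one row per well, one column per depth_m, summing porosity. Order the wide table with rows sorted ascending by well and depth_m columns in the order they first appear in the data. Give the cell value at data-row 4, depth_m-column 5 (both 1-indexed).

With rows sorted ascending by well, row 4 is well=W026. depth_m columns in first-appearance order: 1050, 1850, 1600, 1550, 550; column 5 is 550.
Long rows with well=W026, depth_m=550: 96.26 + 66.55 = 162.81.

162.81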